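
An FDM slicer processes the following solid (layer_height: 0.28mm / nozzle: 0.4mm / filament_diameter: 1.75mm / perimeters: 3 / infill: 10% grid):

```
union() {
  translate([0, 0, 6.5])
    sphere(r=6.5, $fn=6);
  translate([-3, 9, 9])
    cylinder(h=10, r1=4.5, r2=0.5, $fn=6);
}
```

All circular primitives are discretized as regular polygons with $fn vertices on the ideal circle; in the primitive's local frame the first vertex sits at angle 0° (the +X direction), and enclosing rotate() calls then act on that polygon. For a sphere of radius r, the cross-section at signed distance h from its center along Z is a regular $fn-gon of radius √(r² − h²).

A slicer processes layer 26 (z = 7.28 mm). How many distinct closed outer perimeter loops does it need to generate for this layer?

At z = 7.28 mm: the r=6.5 sphere contributes a regular 6-gon of circumradius √(6.5²−0.78²) = 6.453; the cone at (-3, 9) is absent (z outside [9, 19]); Combining (union): only the r=6.5 sphere is present, so the union is just that shape — 1 connected region. The result has 1 disconnected region.

1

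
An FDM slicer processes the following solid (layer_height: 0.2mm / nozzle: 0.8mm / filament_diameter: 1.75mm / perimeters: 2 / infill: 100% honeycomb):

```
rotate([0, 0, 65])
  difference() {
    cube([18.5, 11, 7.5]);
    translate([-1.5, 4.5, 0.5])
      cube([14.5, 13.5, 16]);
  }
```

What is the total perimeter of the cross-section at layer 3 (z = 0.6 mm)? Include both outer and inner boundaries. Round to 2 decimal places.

59.00 mm

At z = 0.6 mm: the cube (footprint 18.5×11) is included at this height (perimeter 59.00 mm); the cube at (-1.5, 4.5) is present — its section is the full 14.5×13.5 rectangle (perimeter 56.00 mm); Subtracting the remaining from the first: starting from the 18.5×11 cube, the 14.5×13.5 cube at (-1.5, 4.5) partially overlaps it — only the 84.50 mm² overlap (of its 195.75 mm²) is removed, clipping the outline — boundary = 59.00 mm; (rotated 65° about Z; rotation is an isometry so areas/perimeters/island counts are preserved). Overall, the cross-section is a single solid region. Total boundary length (outer) = 59.00 mm.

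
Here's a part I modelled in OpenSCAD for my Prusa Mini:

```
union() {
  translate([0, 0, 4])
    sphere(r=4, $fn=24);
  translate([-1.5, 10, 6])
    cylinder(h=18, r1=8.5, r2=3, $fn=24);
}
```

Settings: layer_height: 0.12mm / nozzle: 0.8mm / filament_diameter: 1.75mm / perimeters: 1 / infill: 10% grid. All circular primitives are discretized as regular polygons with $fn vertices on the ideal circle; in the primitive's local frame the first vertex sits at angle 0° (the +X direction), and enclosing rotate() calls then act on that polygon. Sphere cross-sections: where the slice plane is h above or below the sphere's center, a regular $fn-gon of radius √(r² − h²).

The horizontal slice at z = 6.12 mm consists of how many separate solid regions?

1

At z = 6.12 mm: the sphere: section is a regular 24-gon, circumradius = √(r²−h²) = √(4²−2.12²) = 3.392; the cone at (-1.5, 10): at t=0.007 of its height the radius interpolates to r₁+(r₂−r₁)t = 8.463, giving a regular 24-gon of that circumradius; Taking the union: the regions partially overlap (shared area 6.05 mm²), so overlapping operands fuse into one piece — 1 connected region. The result has 1 disconnected region.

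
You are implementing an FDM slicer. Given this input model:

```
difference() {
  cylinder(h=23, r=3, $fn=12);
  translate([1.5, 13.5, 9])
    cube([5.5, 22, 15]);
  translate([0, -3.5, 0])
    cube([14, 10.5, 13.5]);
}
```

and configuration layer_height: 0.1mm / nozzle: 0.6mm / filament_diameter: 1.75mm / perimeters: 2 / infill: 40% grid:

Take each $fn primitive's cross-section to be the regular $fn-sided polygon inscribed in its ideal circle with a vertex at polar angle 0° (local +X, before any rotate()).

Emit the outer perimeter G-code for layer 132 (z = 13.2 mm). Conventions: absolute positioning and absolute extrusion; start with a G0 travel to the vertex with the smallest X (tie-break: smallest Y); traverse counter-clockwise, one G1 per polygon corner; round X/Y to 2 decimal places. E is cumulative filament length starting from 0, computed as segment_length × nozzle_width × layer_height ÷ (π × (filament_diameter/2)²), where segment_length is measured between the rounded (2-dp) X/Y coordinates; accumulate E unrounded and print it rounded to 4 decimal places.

At z = 13.2 mm: the r=3 cylinder gives a regular 12-gon of circumradius 3 (constant along its height); the cube at (1.5, 13.5) is present — its section is the full 5.5×22 rectangle; the cube at (0, -3.5) is present — its section is the full 14×10.5 rectangle; After the difference (first − rest): starting from the r=3 cylinder, the 5.5×22 cube at (1.5, 13.5) misses the remaining region (no effect); the 14×10.5 cube at (0, -3.5) partially overlaps it — only the 13.50 mm² overlap (of its 147.00 mm²) is removed, clipping the outline — 1 connected region. The outline is a single polygon with 7 vertices. Extrusion per mm of travel: 0.6 × 0.1 / (π × 0.875²) = 0.024945. Accumulating E over each segment gives final E = 0.3822.

G0 X-3.00 Y0.00 Z13.20
G1 X-2.60 Y-1.50 E0.0387
G1 X-1.50 Y-2.60 E0.0775
G1 X0.00 Y-3.00 E0.1163
G1 X0.00 Y3.00 E0.2659
G1 X-1.50 Y2.60 E0.3047
G1 X-2.60 Y1.50 E0.3435
G1 X-3.00 Y0.00 E0.3822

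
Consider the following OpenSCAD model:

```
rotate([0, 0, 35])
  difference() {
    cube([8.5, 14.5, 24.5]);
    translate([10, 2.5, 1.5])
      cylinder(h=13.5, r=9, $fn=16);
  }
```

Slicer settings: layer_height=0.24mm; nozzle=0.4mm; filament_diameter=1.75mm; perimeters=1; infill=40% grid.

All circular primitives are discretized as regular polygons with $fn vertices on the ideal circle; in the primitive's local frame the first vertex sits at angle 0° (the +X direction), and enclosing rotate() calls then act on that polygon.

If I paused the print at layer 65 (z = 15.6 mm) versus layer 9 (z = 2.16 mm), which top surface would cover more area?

Layer 65 (z = 15.6): the 8.5×14.5 cube contributes its full rectangle (area 123.25 mm²); the cylinder at (10, 2.5) does not reach this height (z outside [1.5, 15]); Subtracting the remaining from the first: none of the subtracted shapes is present at this height, so the 8.5×14.5 cube is unchanged — area = 123.25 mm²; (whole slice rotated 35° about Z — lengths, areas and connectivity unchanged). So its area = 123.25 mm². Layer 9 (z = 2.16): the cube is present — its section is the full 8.5×14.5 rectangle (area 123.25 mm²); the r=9 cylinder at (10, 2.5) gives a regular 16-gon of circumradius 9 (constant along its height) (area = (16/2)·9.000²·sin(360°/16) = 247.98 mm²); After the difference (first − rest): starting from the 8.5×14.5 cube (123.25 mm²), the r=9 cylinder at (10, 2.5) partially overlaps it — only the 66.85 mm² overlap (of its 247.98 mm²) is removed, clipping the outline — area = 56.40 mm²; (whole slice rotated 35° about Z — lengths, areas and connectivity unchanged). So its area = 56.40 mm². Layer 65 is larger (123.25 vs 56.40 mm²).

layer 65 (z = 15.6 mm)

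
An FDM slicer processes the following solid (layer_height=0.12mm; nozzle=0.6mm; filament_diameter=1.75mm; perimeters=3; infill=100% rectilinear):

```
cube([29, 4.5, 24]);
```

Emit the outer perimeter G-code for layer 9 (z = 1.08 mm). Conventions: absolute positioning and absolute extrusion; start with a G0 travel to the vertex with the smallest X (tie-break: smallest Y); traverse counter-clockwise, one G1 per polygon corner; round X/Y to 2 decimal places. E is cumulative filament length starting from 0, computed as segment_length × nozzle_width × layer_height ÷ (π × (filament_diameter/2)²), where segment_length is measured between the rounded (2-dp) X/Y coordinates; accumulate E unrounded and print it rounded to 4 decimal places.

G0 X0.00 Y0.00 Z1.08
G1 X29.00 Y0.00 E0.8681
G1 X29.00 Y4.50 E1.0028
G1 X0.00 Y4.50 E1.8709
G1 X0.00 Y0.00 E2.0056

At z = 1.08 mm: the cube (footprint 29×4.5) is included at this height. The outline is a single polygon with 4 vertices. Extrusion per mm of travel: 0.6 × 0.12 / (π × 0.875²) = 0.029934. Accumulating E over each segment gives final E = 2.0056.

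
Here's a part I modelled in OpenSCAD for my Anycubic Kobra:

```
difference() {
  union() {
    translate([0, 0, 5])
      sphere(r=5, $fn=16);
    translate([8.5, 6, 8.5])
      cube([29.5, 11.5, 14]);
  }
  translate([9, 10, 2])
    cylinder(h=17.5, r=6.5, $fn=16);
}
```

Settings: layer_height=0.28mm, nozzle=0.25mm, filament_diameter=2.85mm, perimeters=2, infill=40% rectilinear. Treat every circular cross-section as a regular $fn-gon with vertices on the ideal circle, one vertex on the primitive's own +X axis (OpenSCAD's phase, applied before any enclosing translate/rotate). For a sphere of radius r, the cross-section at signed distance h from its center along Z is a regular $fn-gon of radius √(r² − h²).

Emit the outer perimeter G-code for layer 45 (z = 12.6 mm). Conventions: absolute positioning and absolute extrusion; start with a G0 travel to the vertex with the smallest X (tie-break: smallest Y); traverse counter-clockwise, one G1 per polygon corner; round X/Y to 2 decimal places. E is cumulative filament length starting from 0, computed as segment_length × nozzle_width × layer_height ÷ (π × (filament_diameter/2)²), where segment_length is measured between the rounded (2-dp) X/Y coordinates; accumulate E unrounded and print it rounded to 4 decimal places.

G0 X8.50 Y16.40 Z12.60
G1 X9.00 Y16.50 E0.0056
G1 X11.49 Y16.01 E0.0334
G1 X13.60 Y14.60 E0.0613
G1 X15.01 Y12.49 E0.0891
G1 X15.50 Y10.00 E0.1170
G1 X15.01 Y7.51 E0.1448
G1 X13.99 Y6.00 E0.1648
G1 X38.00 Y6.00 E0.4283
G1 X38.00 Y17.50 E0.5545
G1 X8.50 Y17.50 E0.8782
G1 X8.50 Y16.40 E0.8902

At z = 12.6 mm: the sphere is not intersected at this z (|z−center|=7.600 > r=5); the 29.5×11.5 cube at (8.5, 6) contributes its full rectangle; Merging all regions: only the 29.5×11.5 cube at (8.5, 6) is present, so the union is just that shape — 1 connected region; the r=6.5 cylinder at (9, 10) contributes a regular 16-gon of circumradius 6.5; Subtracting the remaining from the first: starting from that combined region, the r=6.5 cylinder at (9, 10) partially overlaps it — only the 61.43 mm² overlap (of its 129.35 mm²) is removed, clipping the outline — 1 connected region. The outline is a single polygon with 11 vertices. Extrusion per mm of travel: 0.25 × 0.28 / (π × 1.425²) = 0.010973. Accumulating E over each segment gives final E = 0.8902.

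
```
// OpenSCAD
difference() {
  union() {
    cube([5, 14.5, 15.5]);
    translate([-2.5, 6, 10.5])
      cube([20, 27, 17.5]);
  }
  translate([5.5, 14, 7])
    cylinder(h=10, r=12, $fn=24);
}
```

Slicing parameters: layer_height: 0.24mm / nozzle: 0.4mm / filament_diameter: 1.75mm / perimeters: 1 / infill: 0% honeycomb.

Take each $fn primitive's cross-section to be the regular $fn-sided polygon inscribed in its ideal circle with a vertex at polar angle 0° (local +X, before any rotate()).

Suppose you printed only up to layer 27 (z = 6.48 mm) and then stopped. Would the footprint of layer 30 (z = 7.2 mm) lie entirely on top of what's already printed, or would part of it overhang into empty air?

entirely on top

Compare the two slices. At z = 6.48: the cube (footprint 5×14.5) is included at this height (area 72.50 mm²); the cube at (-2.5, 6) is absent (z outside [10.5, 28]); Combining (union): only the 5×14.5 cube is present, so the union is just that shape — area = 72.50 mm²; the cylinder at (5.5, 14) is absent (z outside [7, 17]); Taking the first minus the rest: none of the subtracted shapes is present at this height, so that combined region is unchanged — area = 72.50 mm². At z = 7.2: the 5×14.5 cube contributes its full rectangle (area 72.50 mm²); the cube at (-2.5, 6) is not intersected at this z (z outside [10.5, 28]); Taking the union: only the 5×14.5 cube is present, so the union is just that shape — area = 72.50 mm²; the r=12 cylinder at (5.5, 14) contributes a regular 24-gon of circumradius 12 (area = (24/2)·12.000²·sin(360°/24) = 447.24 mm²); Taking the first minus the rest: starting from that combined region (72.50 mm²), the r=12 cylinder at (5.5, 14) partially overlaps it — only the 59.72 mm² overlap (of its 447.24 mm²) is removed, clipping the outline — area = 12.78 mm². Checking containment: the cross-section at z = 7.2 is a subset of the cross-section at z = 6.48.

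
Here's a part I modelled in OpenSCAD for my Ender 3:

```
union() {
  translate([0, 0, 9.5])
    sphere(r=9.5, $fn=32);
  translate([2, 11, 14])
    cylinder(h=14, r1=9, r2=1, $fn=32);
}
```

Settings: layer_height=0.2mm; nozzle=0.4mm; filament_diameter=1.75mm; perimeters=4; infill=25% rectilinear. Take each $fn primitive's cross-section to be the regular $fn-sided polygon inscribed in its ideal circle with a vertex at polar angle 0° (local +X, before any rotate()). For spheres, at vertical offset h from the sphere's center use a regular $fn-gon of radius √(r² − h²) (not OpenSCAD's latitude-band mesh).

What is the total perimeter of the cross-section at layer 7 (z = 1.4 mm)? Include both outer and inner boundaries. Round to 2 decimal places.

31.14 mm

At z = 1.4 mm: the r=9.5 sphere slices to a regular 32-gon of circumradius 4.964 (√(r²−h²) with h=8.1 from center) (perimeter = 2·32·4.964·sin(180°/32) = 31.14 mm); the cone at (2, 11) does not reach this height (z outside [14, 28]); Merging all regions: only the r=9.5 sphere is present, so the union is just that shape — boundary = 31.14 mm. Overall, the cross-section is a single solid region. Total boundary length (outer) = 31.14 mm.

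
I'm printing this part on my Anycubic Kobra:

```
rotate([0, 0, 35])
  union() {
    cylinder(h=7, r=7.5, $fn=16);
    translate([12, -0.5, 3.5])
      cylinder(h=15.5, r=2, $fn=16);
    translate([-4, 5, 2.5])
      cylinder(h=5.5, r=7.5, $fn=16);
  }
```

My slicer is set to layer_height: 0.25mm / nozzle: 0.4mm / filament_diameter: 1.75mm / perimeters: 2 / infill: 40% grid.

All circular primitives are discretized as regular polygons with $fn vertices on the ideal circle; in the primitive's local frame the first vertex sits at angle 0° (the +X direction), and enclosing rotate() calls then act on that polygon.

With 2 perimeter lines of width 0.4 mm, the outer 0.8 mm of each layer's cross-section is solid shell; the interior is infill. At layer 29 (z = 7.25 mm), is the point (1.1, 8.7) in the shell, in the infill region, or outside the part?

outside

At z = 7.25 mm: the cylinder does not reach this height (z outside [0, 7]); the cylinder at (12, -0.5): section is a regular 16-gon, circumradius r=2; the cylinder at (-4, 5): section is a regular 16-gon, circumradius r=7.5; Taking the union: the 2 present regions are separate (no shared area or edge), so areas and boundary lengths simply add and each stays a separate island — 2 connected regions; (whole slice rotated 35° about Z — lengths, areas and connectivity unchanged). Overall, the cross-section has 2 separate islands. Undo the 35° rotation: the query point maps to (5.891, 6.496) in the un-rotated model frame. The nearest boundary edge runs (2.93, 7.87)→(3.50, 5.00); distance from the point to it = 2.64 mm. The point is not inside any of the regions above, so it lies outside the cross-section (2.64 mm from the nearest boundary).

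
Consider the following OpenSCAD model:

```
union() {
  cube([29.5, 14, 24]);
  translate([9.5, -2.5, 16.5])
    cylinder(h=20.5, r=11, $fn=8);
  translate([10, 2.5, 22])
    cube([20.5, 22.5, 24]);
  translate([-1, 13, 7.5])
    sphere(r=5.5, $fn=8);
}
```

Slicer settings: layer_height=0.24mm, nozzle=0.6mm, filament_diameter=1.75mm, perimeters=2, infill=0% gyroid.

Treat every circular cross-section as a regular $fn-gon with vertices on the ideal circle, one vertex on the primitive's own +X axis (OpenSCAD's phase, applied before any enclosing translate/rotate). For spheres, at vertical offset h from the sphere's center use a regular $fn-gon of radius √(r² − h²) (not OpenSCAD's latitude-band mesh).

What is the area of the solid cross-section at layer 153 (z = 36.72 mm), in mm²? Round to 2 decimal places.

At z = 36.72 mm: the cube does not reach this height (z outside [0, 24]); the r=11 cylinder at (9.5, -2.5) contributes a regular 8-gon of circumradius 11 (area = (8/2)·11.000²·sin(360°/8) = 342.24 mm²); the 20.5×22.5 cube at (10, 2.5) contributes its full rectangle (area 461.25 mm²); the sphere at (-1, 13) is absent (|z−center|=29.220 > r=5.5); Combining (union): the regions partially overlap — summed areas 803.49 mm² minus the doubly-counted overlap 32.79 mm² gives 770.70 mm² — area = 770.70 mm². Overall, the cross-section is a single solid region. Net area = 770.70 mm².

770.70 mm²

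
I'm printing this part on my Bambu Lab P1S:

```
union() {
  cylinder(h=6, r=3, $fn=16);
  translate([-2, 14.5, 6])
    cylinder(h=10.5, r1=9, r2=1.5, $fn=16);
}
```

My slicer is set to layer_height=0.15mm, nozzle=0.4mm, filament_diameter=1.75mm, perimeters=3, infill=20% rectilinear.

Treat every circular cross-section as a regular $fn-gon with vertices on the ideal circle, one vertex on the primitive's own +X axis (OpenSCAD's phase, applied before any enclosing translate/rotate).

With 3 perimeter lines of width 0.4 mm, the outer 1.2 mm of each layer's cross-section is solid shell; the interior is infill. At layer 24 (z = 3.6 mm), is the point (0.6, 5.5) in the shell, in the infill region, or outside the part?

At z = 3.6 mm: the r=3 cylinder contributes a regular 16-gon of circumradius 3; the cone at (-2, 14.5) is absent (z outside [6, 16.5]); Taking the union: only the r=3 cylinder is present, so the union is just that shape — 1 connected region. Overall, the cross-section is a single solid region. The nearest boundary edge runs (1.15, 2.77)→(0.00, 3.00); distance from the point to it = 2.57 mm. The point is not inside any of the regions above, so it lies outside the cross-section (2.57 mm from the nearest boundary).

outside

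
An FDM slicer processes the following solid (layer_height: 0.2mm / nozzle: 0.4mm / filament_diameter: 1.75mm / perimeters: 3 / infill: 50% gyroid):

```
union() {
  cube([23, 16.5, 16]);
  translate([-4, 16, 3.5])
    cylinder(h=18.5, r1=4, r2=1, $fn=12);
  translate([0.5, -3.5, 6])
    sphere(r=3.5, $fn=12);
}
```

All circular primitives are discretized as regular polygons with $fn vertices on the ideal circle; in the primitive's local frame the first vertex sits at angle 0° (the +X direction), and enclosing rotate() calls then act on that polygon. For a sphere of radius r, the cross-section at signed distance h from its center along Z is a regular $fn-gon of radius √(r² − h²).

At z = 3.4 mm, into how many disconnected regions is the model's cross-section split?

At z = 3.4 mm: the cube is present — its section is the full 23×16.5 rectangle; the cone at (-4, 16) is not intersected at this z (z outside [3.5, 22]); the sphere at (0.5, -3.5): section is a regular 12-gon, circumradius = √(r²−h²) = √(3.5²−2.6²) = 2.343; Combining (union): the 2 present regions are separate (no shared area or edge), so areas and boundary lengths simply add and each stays a separate island — 2 connected regions. The result has 2 disconnected regions.

2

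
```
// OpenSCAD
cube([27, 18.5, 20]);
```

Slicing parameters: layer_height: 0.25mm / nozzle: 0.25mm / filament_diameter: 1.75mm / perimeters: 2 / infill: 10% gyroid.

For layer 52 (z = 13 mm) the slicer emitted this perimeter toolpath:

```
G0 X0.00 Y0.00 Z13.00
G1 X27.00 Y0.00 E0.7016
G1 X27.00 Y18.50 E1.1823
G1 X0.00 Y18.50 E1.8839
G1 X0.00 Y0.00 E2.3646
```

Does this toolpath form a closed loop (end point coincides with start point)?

Start point (G0): (0.00, 0.00). End point (last G1): the path returns to the start — closed.

yes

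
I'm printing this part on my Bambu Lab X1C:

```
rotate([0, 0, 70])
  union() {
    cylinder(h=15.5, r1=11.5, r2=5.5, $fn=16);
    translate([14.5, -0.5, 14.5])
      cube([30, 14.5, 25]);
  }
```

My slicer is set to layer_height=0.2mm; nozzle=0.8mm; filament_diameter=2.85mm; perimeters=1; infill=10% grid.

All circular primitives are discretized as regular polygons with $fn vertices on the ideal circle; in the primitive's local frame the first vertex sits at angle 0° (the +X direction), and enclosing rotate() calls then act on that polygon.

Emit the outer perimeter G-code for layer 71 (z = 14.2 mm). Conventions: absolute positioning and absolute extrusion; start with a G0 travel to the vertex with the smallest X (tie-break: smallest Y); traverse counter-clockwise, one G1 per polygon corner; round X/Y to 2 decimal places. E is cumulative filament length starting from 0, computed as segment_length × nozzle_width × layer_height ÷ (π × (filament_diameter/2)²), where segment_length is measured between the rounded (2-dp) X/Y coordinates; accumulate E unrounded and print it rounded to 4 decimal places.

G0 X-6.00 Y-0.26 Z14.20
G1 X-5.44 Y-2.54 E0.0589
G1 X-4.06 Y-4.43 E0.1176
G1 X-2.05 Y-5.64 E0.1764
G1 X0.26 Y-6.00 E0.2351
G1 X2.54 Y-5.44 E0.2939
G1 X4.43 Y-4.06 E0.3526
G1 X5.64 Y-2.05 E0.4115
G1 X6.00 Y0.26 E0.4701
G1 X5.44 Y2.54 E0.5290
G1 X4.06 Y4.43 E0.5877
G1 X2.05 Y5.64 E0.6465
G1 X-0.26 Y6.00 E0.7052
G1 X-2.54 Y5.44 E0.7640
G1 X-4.43 Y4.06 E0.8227
G1 X-5.64 Y2.05 E0.8816
G1 X-6.00 Y-0.26 E0.9402

At z = 14.2 mm: the cone (r1=11.5→r2=5.5) has section circumradius 6.003 here — a regular 16-gon; the cube at (14.5, -0.5) is not intersected at this z (z outside [14.5, 39.5]); Taking the union: only the cone is present, so the union is just that shape — 1 connected region; (whole slice rotated 70° about Z — lengths, areas and connectivity unchanged). The outline is a single polygon with 16 vertices. Extrusion per mm of travel: 0.8 × 0.2 / (π × 1.425²) = 0.025081. Accumulating E over each segment gives final E = 0.9402.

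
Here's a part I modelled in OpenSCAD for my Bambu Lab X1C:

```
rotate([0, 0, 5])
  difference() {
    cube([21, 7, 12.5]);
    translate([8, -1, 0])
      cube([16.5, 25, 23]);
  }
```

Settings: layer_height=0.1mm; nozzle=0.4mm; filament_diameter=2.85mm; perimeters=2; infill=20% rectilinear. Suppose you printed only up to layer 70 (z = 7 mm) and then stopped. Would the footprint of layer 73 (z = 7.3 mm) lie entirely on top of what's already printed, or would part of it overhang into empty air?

Compare the two slices. At z = 7: the cube is present — its section is the full 21×7 rectangle (area 147.00 mm²); the 16.5×25 cube at (8, -1) contributes its full rectangle (area 412.50 mm²); After the difference (first − rest): starting from the 21×7 cube (147.00 mm²), the 16.5×25 cube at (8, -1) partially overlaps it — only the 91.00 mm² overlap (of its 412.50 mm²) is removed, clipping the outline — area = 56.00 mm²; (whole slice rotated 5° about Z — lengths, areas and connectivity unchanged). At z = 7.3: the 21×7 cube contributes its full rectangle (area 147.00 mm²); the cube at (8, -1) (footprint 16.5×25) is included at this height (area 412.50 mm²); Subtracting the remaining from the first: starting from the 21×7 cube (147.00 mm²), the 16.5×25 cube at (8, -1) partially overlaps it — only the 91.00 mm² overlap (of its 412.50 mm²) is removed, clipping the outline — area = 56.00 mm²; (whole slice rotated 5° about Z — lengths, areas and connectivity unchanged). Checking containment: the cross-section at z = 7.3 is a subset of the cross-section at z = 7.

entirely on top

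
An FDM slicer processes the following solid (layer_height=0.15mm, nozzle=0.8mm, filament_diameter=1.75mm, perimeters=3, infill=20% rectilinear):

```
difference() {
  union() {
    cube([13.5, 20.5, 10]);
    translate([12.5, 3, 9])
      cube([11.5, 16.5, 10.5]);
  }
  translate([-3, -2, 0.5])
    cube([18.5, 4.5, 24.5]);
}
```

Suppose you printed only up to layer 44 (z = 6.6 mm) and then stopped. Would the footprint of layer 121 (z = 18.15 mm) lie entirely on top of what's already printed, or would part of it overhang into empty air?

part overhangs

Compare the two slices. At z = 6.6: the cube is present — its section is the full 13.5×20.5 rectangle (area 276.75 mm²); the cube at (12.5, 3) does not reach this height (z outside [9, 19.5]); Taking the union: only the 13.5×20.5 cube is present, so the union is just that shape — area = 276.75 mm²; the cube at (-3, -2) (footprint 18.5×4.5) is included at this height (area 83.25 mm²); After the difference (first − rest): starting from the result so far (276.75 mm²), the 18.5×4.5 cube at (-3, -2) partially overlaps it — only the 33.75 mm² overlap (of its 83.25 mm²) is removed, clipping the outline — area = 243.00 mm². At z = 18.15: the cube is absent (z outside [0, 10]); the 11.5×16.5 cube at (12.5, 3) contributes its full rectangle (area 189.75 mm²); Combining (union): only the 11.5×16.5 cube at (12.5, 3) is present, so the union is just that shape — area = 189.75 mm²; the 18.5×4.5 cube at (-3, -2) contributes its full rectangle (area 83.25 mm²); After the difference (first − rest): starting from the result so far (189.75 mm²), the 18.5×4.5 cube at (-3, -2) misses the remaining region (no effect) — area = 189.75 mm². Checking containment: at z = 18.15 the cross-section extends beyond the z = 6.6 cross-section by about 173.25 mm².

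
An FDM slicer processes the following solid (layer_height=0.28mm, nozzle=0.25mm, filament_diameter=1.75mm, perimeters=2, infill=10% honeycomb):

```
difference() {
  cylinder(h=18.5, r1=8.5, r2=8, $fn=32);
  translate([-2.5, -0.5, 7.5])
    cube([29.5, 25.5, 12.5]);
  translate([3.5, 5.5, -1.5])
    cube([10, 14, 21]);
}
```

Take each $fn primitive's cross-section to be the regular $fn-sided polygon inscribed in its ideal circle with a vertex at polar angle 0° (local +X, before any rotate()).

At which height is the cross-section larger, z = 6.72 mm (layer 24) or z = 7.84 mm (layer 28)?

Layer 24 (z = 6.72): the cone: at t=0.363 of its height the radius interpolates to r₁+(r₂−r₁)t = 8.318, giving a regular 32-gon of that circumradius (area = (32/2)·8.318²·sin(360°/32) = 215.99 mm²); the cube at (-2.5, -0.5) is not intersected at this z (z outside [7.5, 20]); the 10×14 cube at (3.5, 5.5) contributes its full rectangle (area 140.00 mm²); After the difference (first − rest): starting from the cone (215.99 mm²), the 10×14 cube at (3.5, 5.5) partially overlaps it — only the 3.12 mm² overlap (of its 140.00 mm²) is removed, clipping the outline — area = 212.87 mm². So its area = 212.87 mm². Layer 28 (z = 7.84): the cone (r1=8.5→r2=8) has section circumradius 8.288 here — a regular 32-gon (area = (32/2)·8.288²·sin(360°/32) = 214.42 mm²); the cube at (-2.5, -0.5) is present — its section is the full 29.5×25.5 rectangle (area 752.25 mm²); the cube at (3.5, 5.5) (footprint 10×14) is included at this height (area 140.00 mm²); After the difference (first − rest): starting from the cone (214.42 mm²), the 29.5×25.5 cube at (-2.5, -0.5) partially overlaps it — only the 79.32 mm² overlap (of its 752.25 mm²) is removed, clipping the outline; the 10×14 cube at (3.5, 5.5) misses the remaining region (no effect) — area = 135.10 mm². So its area = 135.10 mm². Layer 24 is larger (212.87 vs 135.10 mm²).

layer 24 (z = 6.72 mm)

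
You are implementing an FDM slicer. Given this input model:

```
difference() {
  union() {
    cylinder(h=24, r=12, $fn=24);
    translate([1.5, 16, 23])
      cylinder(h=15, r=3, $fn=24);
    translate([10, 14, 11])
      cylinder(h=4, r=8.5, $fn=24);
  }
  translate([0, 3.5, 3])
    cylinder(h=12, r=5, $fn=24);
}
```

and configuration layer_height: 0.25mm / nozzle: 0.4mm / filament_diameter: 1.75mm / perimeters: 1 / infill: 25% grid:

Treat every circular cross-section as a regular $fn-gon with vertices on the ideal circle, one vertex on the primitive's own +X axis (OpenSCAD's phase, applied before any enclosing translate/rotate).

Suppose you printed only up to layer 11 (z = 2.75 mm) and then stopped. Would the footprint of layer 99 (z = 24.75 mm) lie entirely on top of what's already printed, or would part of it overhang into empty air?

Compare the two slices. At z = 2.75: the r=12 cylinder contributes a regular 24-gon of circumradius 12 (area = (24/2)·12.000²·sin(360°/24) = 447.24 mm²); the cylinder at (1.5, 16) is not intersected at this z (z outside [23, 38]); the cylinder at (10, 14) is not intersected at this z (z outside [11, 15]); Combining (union): only the r=12 cylinder is present, so the union is just that shape — area = 447.24 mm²; the cylinder at (0, 3.5) is absent (z outside [3, 15]); Taking the first minus the rest: none of the subtracted shapes is present at this height, so the result so far is unchanged — area = 447.24 mm². At z = 24.75: the cylinder is absent (z outside [0, 24]); the r=3 cylinder at (1.5, 16) gives a regular 24-gon of circumradius 3 (constant along its height) (area = (24/2)·3.000²·sin(360°/24) = 27.95 mm²); the cylinder at (10, 14) does not reach this height (z outside [11, 15]); Taking the union: only the r=3 cylinder at (1.5, 16) is present, so the union is just that shape — area = 27.95 mm²; the cylinder at (0, 3.5) does not reach this height (z outside [3, 15]); Subtracting the remaining from the first: none of the subtracted shapes is present at this height, so that combined region is unchanged — area = 27.95 mm². Checking containment: at z = 24.75 the cross-section extends beyond the z = 2.75 cross-section by about 27.95 mm².

part overhangs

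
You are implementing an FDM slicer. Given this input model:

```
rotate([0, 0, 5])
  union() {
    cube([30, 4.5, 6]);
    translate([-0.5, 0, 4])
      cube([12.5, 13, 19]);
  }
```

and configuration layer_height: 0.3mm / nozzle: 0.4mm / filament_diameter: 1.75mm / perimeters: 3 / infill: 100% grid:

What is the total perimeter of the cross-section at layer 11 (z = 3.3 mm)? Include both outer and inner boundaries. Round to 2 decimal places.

69.00 mm

At z = 3.3 mm: the cube is present — its section is the full 30×4.5 rectangle (perimeter 69.00 mm); the cube at (-0.5, 0) does not reach this height (z outside [4, 23]); Merging all regions: only the 30×4.5 cube is present, so the union is just that shape — boundary = 69.00 mm; (rotated 5° about Z; rotation is an isometry so areas/perimeters/island counts are preserved). Overall, the cross-section is a single solid region. Total boundary length (outer) = 69.00 mm.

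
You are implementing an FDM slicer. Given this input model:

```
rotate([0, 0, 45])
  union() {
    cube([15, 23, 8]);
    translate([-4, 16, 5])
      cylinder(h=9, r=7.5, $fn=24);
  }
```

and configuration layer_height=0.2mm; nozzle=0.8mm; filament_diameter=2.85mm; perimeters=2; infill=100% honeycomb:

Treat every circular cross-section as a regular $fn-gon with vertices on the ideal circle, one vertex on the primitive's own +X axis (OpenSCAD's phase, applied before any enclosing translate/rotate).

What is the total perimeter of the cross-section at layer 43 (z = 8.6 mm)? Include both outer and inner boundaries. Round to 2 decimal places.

At z = 8.6 mm: the cube is not intersected at this z (z outside [0, 8]); the r=7.5 cylinder at (-4, 16) contributes a regular 24-gon of circumradius 7.5 (perimeter = 2·24·7.500·sin(180°/24) = 46.99 mm); Merging all regions: only the r=7.5 cylinder at (-4, 16) is present, so the union is just that shape — boundary = 46.99 mm; (rotated 45° about Z; rotation is an isometry so areas/perimeters/island counts are preserved). Overall, the cross-section is a single solid region. Total boundary length (outer) = 46.99 mm.

46.99 mm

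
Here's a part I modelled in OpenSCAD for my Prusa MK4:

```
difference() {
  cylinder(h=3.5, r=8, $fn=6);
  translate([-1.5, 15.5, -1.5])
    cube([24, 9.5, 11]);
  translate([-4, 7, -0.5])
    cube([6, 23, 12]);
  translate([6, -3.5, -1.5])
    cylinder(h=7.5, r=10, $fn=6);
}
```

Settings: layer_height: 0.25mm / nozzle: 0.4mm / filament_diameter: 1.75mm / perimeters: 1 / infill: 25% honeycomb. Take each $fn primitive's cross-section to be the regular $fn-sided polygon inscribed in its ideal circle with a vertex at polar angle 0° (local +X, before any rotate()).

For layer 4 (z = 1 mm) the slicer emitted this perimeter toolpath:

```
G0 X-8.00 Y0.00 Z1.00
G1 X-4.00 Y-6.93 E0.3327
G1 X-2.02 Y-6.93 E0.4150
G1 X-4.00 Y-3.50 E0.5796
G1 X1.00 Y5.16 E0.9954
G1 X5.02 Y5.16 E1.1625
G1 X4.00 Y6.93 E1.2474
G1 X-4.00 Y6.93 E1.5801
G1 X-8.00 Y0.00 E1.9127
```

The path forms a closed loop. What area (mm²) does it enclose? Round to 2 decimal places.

67.83 mm²

Apply the shoelace formula to the sequence of (X, Y) vertices; enclosed area = 67.83 mm².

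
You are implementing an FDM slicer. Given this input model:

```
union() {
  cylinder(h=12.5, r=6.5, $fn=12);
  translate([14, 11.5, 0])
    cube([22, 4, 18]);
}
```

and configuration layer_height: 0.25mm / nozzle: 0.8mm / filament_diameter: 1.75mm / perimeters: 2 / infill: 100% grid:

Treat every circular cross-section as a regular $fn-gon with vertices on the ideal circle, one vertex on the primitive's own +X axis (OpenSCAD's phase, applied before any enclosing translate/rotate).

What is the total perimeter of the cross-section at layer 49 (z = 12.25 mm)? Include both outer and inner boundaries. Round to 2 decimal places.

At z = 12.25 mm: the r=6.5 cylinder contributes a regular 12-gon of circumradius 6.5 (perimeter = 2·12·6.500·sin(180°/12) = 40.38 mm); the cube at (14, 11.5) is present — its section is the full 22×4 rectangle (perimeter 52.00 mm); Taking the union: the 2 present regions are separate (no shared area or edge), so areas and boundary lengths simply add and each stays a separate island — boundary = 92.38 mm. Overall, the cross-section has 2 separate islands. Total boundary length (outer) = 92.38 mm.

92.38 mm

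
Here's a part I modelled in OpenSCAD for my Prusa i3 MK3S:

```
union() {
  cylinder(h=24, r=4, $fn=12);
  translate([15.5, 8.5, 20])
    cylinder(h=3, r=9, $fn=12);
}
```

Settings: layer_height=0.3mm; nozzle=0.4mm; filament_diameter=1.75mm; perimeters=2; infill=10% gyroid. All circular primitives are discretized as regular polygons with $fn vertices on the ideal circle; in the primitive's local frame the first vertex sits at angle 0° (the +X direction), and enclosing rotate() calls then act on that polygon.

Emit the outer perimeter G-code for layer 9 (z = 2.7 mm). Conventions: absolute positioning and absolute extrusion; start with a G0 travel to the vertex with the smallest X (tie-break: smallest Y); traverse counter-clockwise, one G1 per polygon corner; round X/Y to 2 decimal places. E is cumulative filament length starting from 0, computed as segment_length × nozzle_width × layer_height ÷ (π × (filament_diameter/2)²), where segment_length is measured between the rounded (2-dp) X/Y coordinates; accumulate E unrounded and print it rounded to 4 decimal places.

At z = 2.7 mm: the r=4 cylinder contributes a regular 12-gon of circumradius 4; the cylinder at (15.5, 8.5) is not intersected at this z (z outside [20, 23]); Merging all regions: only the r=4 cylinder is present, so the union is just that shape — 1 connected region. The outline is a single polygon with 12 vertices. Extrusion per mm of travel: 0.4 × 0.3 / (π × 0.875²) = 0.049890. Accumulating E over each segment gives final E = 1.2389.

G0 X-4.00 Y0.00 Z2.70
G1 X-3.46 Y-2.00 E0.1034
G1 X-2.00 Y-3.46 E0.2064
G1 X0.00 Y-4.00 E0.3097
G1 X2.00 Y-3.46 E0.4131
G1 X3.46 Y-2.00 E0.5161
G1 X4.00 Y0.00 E0.6194
G1 X3.46 Y2.00 E0.7228
G1 X2.00 Y3.46 E0.8258
G1 X0.00 Y4.00 E0.9292
G1 X-2.00 Y3.46 E1.0325
G1 X-3.46 Y2.00 E1.1355
G1 X-4.00 Y0.00 E1.2389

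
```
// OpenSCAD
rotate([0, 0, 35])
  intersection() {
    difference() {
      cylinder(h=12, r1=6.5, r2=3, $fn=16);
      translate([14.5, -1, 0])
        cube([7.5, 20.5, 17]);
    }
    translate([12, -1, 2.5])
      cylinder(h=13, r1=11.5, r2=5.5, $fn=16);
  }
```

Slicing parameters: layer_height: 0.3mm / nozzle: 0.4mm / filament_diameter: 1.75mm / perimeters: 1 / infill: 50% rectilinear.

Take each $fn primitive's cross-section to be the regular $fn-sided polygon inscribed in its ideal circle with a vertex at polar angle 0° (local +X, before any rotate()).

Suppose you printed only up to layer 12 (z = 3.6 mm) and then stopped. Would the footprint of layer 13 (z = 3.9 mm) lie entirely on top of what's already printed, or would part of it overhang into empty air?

Compare the two slices. At z = 3.6: the cone contributes a regular 16-gon of circumradius 5.450 (interpolated between r1=6.5 and r2=3 at t=0.300) (area = (16/2)·5.450²·sin(360°/16) = 90.93 mm²); the 7.5×20.5 cube at (14.5, -1) contributes its full rectangle (area 153.75 mm²); Taking the first minus the rest: starting from the cone (90.93 mm²), the 7.5×20.5 cube at (14.5, -1) misses the remaining region (no effect) — area = 90.93 mm²; the cone at (12, -1) contributes a regular 16-gon of circumradius 10.992 (interpolated between r1=11.5 and r2=5.5 at t=0.085) (area = (16/2)·10.992²·sin(360°/16) = 369.92 mm²); Taking the intersection: the cone at (12, -1) partially overlaps the result so far; clipping to the common part keeps 28.66 mm² — area = 28.66 mm²; (rotated 35° about Z; rotation is an isometry so areas/perimeters/island counts are preserved). At z = 3.9: the cone contributes a regular 16-gon of circumradius 5.362 (interpolated between r1=6.5 and r2=3 at t=0.325) (area = (16/2)·5.362²·sin(360°/16) = 88.04 mm²); the cube at (14.5, -1) is present — its section is the full 7.5×20.5 rectangle (area 153.75 mm²); Taking the first minus the rest: starting from the cone (88.04 mm²), the 7.5×20.5 cube at (14.5, -1) misses the remaining region (no effect) — area = 88.04 mm²; the cone at (12, -1) (r1=11.5→r2=5.5) has section circumradius 10.854 here — a regular 16-gon (area = (16/2)·10.854²·sin(360°/16) = 360.66 mm²); Keeping only the common overlap: the cone at (12, -1) partially overlaps that combined region; clipping to the common part keeps 26.27 mm² — area = 26.27 mm²; (rotated 35° about Z; rotation is an isometry so areas/perimeters/island counts are preserved). Checking containment: the cross-section at z = 3.9 is a subset of the cross-section at z = 3.6.

entirely on top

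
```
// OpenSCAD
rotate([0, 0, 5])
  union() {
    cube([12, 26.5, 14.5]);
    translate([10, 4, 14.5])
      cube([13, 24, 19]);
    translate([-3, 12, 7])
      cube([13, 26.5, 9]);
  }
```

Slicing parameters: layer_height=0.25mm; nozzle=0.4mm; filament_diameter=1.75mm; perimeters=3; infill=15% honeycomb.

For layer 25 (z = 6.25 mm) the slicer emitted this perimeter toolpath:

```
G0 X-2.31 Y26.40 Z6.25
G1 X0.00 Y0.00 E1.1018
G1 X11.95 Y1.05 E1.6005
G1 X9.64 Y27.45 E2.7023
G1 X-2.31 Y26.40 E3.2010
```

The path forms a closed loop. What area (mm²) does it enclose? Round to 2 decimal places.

Apply the shoelace formula to the sequence of (X, Y) vertices; enclosed area = 317.91 mm².

317.91 mm²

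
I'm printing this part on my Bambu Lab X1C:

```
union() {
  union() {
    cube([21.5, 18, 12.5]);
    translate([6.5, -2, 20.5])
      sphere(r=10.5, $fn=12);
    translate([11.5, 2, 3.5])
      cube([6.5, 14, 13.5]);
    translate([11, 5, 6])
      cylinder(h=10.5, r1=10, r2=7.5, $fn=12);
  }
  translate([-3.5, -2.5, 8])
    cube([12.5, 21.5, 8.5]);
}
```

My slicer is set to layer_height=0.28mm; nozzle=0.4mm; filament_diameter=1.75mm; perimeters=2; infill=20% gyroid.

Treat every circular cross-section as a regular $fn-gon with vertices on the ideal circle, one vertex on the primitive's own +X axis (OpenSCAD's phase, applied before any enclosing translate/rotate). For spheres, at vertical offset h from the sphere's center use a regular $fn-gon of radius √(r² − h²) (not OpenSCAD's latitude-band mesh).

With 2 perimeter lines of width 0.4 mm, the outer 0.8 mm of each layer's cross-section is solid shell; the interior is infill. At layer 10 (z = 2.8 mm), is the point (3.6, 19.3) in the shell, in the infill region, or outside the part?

outside

At z = 2.8 mm: the 21.5×18 cube contributes its full rectangle; the sphere at (6.5, -2) is not intersected at this z (|z−center|=17.700 > r=10.5); the cube at (11.5, 2) is not intersected at this z (z outside [3.5, 17]); the cone at (11, 5) is not intersected at this z (z outside [6, 16.5]); Merging all regions: only the 21.5×18 cube is present, so the union is just that shape — 1 connected region; the cube at (-3.5, -2.5) does not reach this height (z outside [8, 16.5]); Combining (union): only that combined region is present, so the union is just that shape — 1 connected region. Overall, the cross-section is a single solid region. The nearest boundary edge runs (21.50, 18.00)→(0.00, 18.00); distance from the point to it = 1.30 mm. The point is not inside any of the regions above, so it lies outside the cross-section (1.30 mm from the nearest boundary).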